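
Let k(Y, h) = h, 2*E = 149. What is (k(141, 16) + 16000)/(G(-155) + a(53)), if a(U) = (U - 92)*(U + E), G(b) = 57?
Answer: -32032/9831 ≈ -3.2583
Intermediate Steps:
E = 149/2 (E = (½)*149 = 149/2 ≈ 74.500)
a(U) = (-92 + U)*(149/2 + U) (a(U) = (U - 92)*(U + 149/2) = (-92 + U)*(149/2 + U))
(k(141, 16) + 16000)/(G(-155) + a(53)) = (16 + 16000)/(57 + (-6854 + 53² - 35/2*53)) = 16016/(57 + (-6854 + 2809 - 1855/2)) = 16016/(57 - 9945/2) = 16016/(-9831/2) = 16016*(-2/9831) = -32032/9831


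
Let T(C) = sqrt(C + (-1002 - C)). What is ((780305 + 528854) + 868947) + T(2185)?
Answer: 2178106 + I*sqrt(1002) ≈ 2.1781e+6 + 31.654*I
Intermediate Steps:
T(C) = I*sqrt(1002) (T(C) = sqrt(-1002) = I*sqrt(1002))
((780305 + 528854) + 868947) + T(2185) = ((780305 + 528854) + 868947) + I*sqrt(1002) = (1309159 + 868947) + I*sqrt(1002) = 2178106 + I*sqrt(1002)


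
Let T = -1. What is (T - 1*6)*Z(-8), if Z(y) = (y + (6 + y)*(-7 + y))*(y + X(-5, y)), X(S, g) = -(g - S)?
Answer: 770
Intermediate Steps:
X(S, g) = S - g
Z(y) = -5*y - 5*(-7 + y)*(6 + y) (Z(y) = (y + (6 + y)*(-7 + y))*(y + (-5 - y)) = (y + (-7 + y)*(6 + y))*(-5) = -5*y - 5*(-7 + y)*(6 + y))
(T - 1*6)*Z(-8) = (-1 - 1*6)*(210 - 5*(-8)**2) = (-1 - 6)*(210 - 5*64) = -7*(210 - 320) = -7*(-110) = 770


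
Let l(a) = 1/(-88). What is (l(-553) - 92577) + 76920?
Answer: -1377817/88 ≈ -15657.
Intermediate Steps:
l(a) = -1/88
(l(-553) - 92577) + 76920 = (-1/88 - 92577) + 76920 = -8146777/88 + 76920 = -1377817/88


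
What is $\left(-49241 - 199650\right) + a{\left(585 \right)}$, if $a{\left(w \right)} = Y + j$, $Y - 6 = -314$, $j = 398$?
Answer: $-248801$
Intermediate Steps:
$Y = -308$ ($Y = 6 - 314 = -308$)
$a{\left(w \right)} = 90$ ($a{\left(w \right)} = -308 + 398 = 90$)
$\left(-49241 - 199650\right) + a{\left(585 \right)} = \left(-49241 - 199650\right) + 90 = -248891 + 90 = -248801$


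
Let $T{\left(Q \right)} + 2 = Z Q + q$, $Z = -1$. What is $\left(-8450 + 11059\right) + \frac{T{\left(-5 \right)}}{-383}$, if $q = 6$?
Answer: $\frac{999238}{383} \approx 2609.0$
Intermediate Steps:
$T{\left(Q \right)} = 4 - Q$ ($T{\left(Q \right)} = -2 - \left(-6 + Q\right) = 4 - Q$)
$\left(-8450 + 11059\right) + \frac{T{\left(-5 \right)}}{-383} = \left(-8450 + 11059\right) + \frac{4 - -5}{-383} = 2609 - \frac{4 + 5}{383} = 2609 - \frac{9}{383} = \frac{999238}{383}$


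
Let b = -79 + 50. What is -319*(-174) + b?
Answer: 55477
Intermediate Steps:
b = -29
-319*(-174) + b = -319*(-174) - 29 = 55506 - 29 = 55477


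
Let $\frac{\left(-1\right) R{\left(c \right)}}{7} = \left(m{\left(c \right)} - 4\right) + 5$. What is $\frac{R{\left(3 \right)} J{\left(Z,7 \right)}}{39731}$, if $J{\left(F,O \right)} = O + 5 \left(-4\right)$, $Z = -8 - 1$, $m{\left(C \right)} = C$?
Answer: $\frac{364}{39731} \approx 0.0091616$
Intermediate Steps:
$Z = -9$
$J{\left(F,O \right)} = -20 + O$ ($J{\left(F,O \right)} = O - 20 = -20 + O$)
$R{\left(c \right)} = -7 - 7 c$ ($R{\left(c \right)} = - 7 \left(\left(c - 4\right) + 5\right) = - 7 \left(\left(-4 + c\right) + 5\right) = - 7 \left(1 + c\right) = -7 - 7 c$)
$\frac{R{\left(3 \right)} J{\left(Z,7 \right)}}{39731} = \frac{\left(-7 - 21\right) \left(-20 + 7\right)}{39731} = \left(-7 - 21\right) \left(-13\right) \frac{1}{39731} = \left(-28\right) \left(-13\right) \frac{1}{39731} = 364 \cdot \frac{1}{39731} = \frac{364}{39731}$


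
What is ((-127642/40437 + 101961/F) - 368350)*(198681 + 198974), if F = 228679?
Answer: -1354489148758529449205/9247092723 ≈ -1.4648e+11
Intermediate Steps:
((-127642/40437 + 101961/F) - 368350)*(198681 + 198974) = ((-127642/40437 + 101961/228679) - 368350)*(198681 + 198974) = ((-127642*1/40437 + 101961*(1/228679)) - 368350)*397655 = ((-127642/40437 + 101961/228679) - 368350)*397655 = (-25066047961/9247092723 - 368350)*397655 = -3406191670565011/9247092723*397655 = -1354489148758529449205/9247092723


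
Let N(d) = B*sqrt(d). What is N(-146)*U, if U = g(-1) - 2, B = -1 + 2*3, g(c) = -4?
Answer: -30*I*sqrt(146) ≈ -362.49*I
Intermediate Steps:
B = 5 (B = -1 + 6 = 5)
U = -6 (U = -4 - 2 = -6)
N(d) = 5*sqrt(d)
N(-146)*U = (5*sqrt(-146))*(-6) = (5*(I*sqrt(146)))*(-6) = (5*I*sqrt(146))*(-6) = -30*I*sqrt(146)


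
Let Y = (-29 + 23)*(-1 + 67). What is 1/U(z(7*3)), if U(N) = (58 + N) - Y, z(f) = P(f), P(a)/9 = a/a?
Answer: 1/463 ≈ 0.0021598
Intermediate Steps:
P(a) = 9 (P(a) = 9*(a/a) = 9*1 = 9)
z(f) = 9
Y = -396 (Y = -6*66 = -396)
U(N) = 454 + N (U(N) = (58 + N) - 1*(-396) = (58 + N) + 396 = 454 + N)
1/U(z(7*3)) = 1/(454 + 9) = 1/463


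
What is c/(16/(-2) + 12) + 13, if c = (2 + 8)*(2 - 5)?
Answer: 11/2 ≈ 5.5000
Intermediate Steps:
c = -30 (c = 10*(-3) = -30)
c/(16/(-2) + 12) + 13 = -30/(16/(-2) + 12) + 13 = -30/(16*(-½) + 12) + 13 = -30/(-8 + 12) + 13 = -30/4 + 13 = -30*¼ + 13 = -15/2 + 13 = 11/2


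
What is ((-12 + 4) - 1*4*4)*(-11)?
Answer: 264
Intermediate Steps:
((-12 + 4) - 1*4*4)*(-11) = (-8 - 4*4)*(-11) = (-8 - 16)*(-11) = -24*(-11) = 264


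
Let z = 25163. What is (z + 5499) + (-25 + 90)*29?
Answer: 32547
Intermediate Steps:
(z + 5499) + (-25 + 90)*29 = (25163 + 5499) + (-25 + 90)*29 = 30662 + 65*29 = 30662 + 1885 = 32547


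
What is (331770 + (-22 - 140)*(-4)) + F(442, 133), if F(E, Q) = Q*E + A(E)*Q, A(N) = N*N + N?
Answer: 26433402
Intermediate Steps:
A(N) = N + N**2 (A(N) = N**2 + N = N + N**2)
F(E, Q) = E*Q + E*Q*(1 + E) (F(E, Q) = Q*E + (E*(1 + E))*Q = E*Q + E*Q*(1 + E))
(331770 + (-22 - 140)*(-4)) + F(442, 133) = (331770 + (-22 - 140)*(-4)) + 442*133*(2 + 442) = (331770 - 162*(-4)) + 442*133*444 = (331770 + 648) + 26100984 = 332418 + 26100984 = 26433402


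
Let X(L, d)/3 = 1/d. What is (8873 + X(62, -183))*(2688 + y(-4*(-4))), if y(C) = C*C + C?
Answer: 1602105920/61 ≈ 2.6264e+7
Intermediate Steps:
y(C) = C + C² (y(C) = C² + C = C + C²)
X(L, d) = 3/d
(8873 + X(62, -183))*(2688 + y(-4*(-4))) = (8873 + 3/(-183))*(2688 + (-4*(-4))*(1 - 4*(-4))) = (8873 + 3*(-1/183))*(2688 + 16*(1 + 16)) = (8873 - 1/61)*(2688 + 16*17) = 541252*(2688 + 272)/61 = (541252/61)*2960 = 1602105920/61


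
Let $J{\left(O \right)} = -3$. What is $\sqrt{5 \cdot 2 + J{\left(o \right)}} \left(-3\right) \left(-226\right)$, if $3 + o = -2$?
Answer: $678 \sqrt{7} \approx 1793.8$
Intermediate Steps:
$o = -5$ ($o = -3 - 2 = -5$)
$\sqrt{5 \cdot 2 + J{\left(o \right)}} \left(-3\right) \left(-226\right) = \sqrt{5 \cdot 2 - 3} \left(-3\right) \left(-226\right) = \sqrt{10 - 3} \left(-3\right) \left(-226\right) = \sqrt{7} \left(-3\right) \left(-226\right) = - 3 \sqrt{7} \left(-226\right) = 678 \sqrt{7}$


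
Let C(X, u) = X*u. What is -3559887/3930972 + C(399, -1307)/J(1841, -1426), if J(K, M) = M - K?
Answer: 226482692263/1426942836 ≈ 158.72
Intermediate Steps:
-3559887/3930972 + C(399, -1307)/J(1841, -1426) = -3559887/3930972 + (399*(-1307))/(-1426 - 1*1841) = -3559887*1/3930972 - 521493/(-1426 - 1841) = -1186629/1310324 - 521493/(-3267) = -1186629/1310324 - 521493*(-1/3267) = -1186629/1310324 + 173831/1089 = 226482692263/1426942836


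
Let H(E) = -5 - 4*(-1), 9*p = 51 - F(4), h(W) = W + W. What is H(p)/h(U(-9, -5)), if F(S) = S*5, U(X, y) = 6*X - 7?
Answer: 1/122 ≈ 0.0081967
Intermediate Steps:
U(X, y) = -7 + 6*X
F(S) = 5*S
h(W) = 2*W
p = 31/9 (p = (51 - 5*4)/9 = (51 - 1*20)/9 = (51 - 20)/9 = (⅑)*31 = 31/9 ≈ 3.4444)
H(E) = -1 (H(E) = -5 + 4 = -1)
H(p)/h(U(-9, -5)) = -1/(2*(-7 + 6*(-9))) = -1/(2*(-7 - 54)) = -1/(2*(-61)) = -1/(-122) = -1*(-1/122) = 1/122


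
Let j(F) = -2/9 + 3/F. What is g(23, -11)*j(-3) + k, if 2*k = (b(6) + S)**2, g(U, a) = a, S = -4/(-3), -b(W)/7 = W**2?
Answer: 94291/3 ≈ 31430.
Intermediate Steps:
b(W) = -7*W**2
S = 4/3 (S = -4*(-1/3) = 4/3 ≈ 1.3333)
j(F) = -2/9 + 3/F (j(F) = -2*1/9 + 3/F = -2/9 + 3/F)
k = 282752/9 (k = (-7*6**2 + 4/3)**2/2 = (-7*36 + 4/3)**2/2 = (-252 + 4/3)**2/2 = (-752/3)**2/2 = (1/2)*(565504/9) = 282752/9 ≈ 31417.)
g(23, -11)*j(-3) + k = -11*(-2/9 + 3/(-3)) + 282752/9 = -11*(-2/9 + 3*(-1/3)) + 282752/9 = -11*(-2/9 - 1) + 282752/9 = -11*(-11/9) + 282752/9 = 121/9 + 282752/9 = 94291/3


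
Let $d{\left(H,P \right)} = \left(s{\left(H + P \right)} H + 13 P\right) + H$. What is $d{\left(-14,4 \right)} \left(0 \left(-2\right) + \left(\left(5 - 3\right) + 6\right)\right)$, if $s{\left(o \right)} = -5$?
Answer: $864$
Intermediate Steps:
$d{\left(H,P \right)} = - 4 H + 13 P$ ($d{\left(H,P \right)} = \left(- 5 H + 13 P\right) + H = - 4 H + 13 P$)
$d{\left(-14,4 \right)} \left(0 \left(-2\right) + \left(\left(5 - 3\right) + 6\right)\right) = \left(\left(-4\right) \left(-14\right) + 13 \cdot 4\right) \left(0 \left(-2\right) + \left(\left(5 - 3\right) + 6\right)\right) = \left(56 + 52\right) \left(0 + \left(2 + 6\right)\right) = 108 \left(0 + 8\right) = 108 \cdot 8 = 864$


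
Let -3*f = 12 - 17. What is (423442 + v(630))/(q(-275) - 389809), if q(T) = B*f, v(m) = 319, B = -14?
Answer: -1271283/1169497 ≈ -1.0870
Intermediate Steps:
f = 5/3 (f = -(12 - 17)/3 = -⅓*(-5) = 5/3 ≈ 1.6667)
q(T) = -70/3 (q(T) = -14*5/3 = -70/3)
(423442 + v(630))/(q(-275) - 389809) = (423442 + 319)/(-70/3 - 389809) = 423761/(-1169497/3) = 423761*(-3/1169497) = -1271283/1169497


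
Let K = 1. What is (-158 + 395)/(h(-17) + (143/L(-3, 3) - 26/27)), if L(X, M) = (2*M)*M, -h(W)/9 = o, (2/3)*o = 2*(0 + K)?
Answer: -12798/1081 ≈ -11.839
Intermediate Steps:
o = 3 (o = 3*(2*(0 + 1))/2 = 3*(2*1)/2 = (3/2)*2 = 3)
h(W) = -27 (h(W) = -9*3 = -27)
L(X, M) = 2*M²
(-158 + 395)/(h(-17) + (143/L(-3, 3) - 26/27)) = (-158 + 395)/(-27 + (143/((2*3²)) - 26/27)) = 237/(-27 + (143/((2*9)) - 26*1/27)) = 237/(-27 + (143/18 - 26/27)) = 237/(-27 + 377/54) = 237/(-1081/54) = 237*(-54/1081) = -12798/1081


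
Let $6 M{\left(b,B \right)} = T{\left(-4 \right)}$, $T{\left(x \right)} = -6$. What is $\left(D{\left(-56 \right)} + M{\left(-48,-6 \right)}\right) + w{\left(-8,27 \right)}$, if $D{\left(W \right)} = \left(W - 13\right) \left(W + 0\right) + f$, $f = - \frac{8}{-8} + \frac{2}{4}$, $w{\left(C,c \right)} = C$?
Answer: $\frac{7713}{2} \approx 3856.5$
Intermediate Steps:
$M{\left(b,B \right)} = -1$ ($M{\left(b,B \right)} = \frac{1}{6} \left(-6\right) = -1$)
$f = \frac{3}{2}$ ($f = \left(-8\right) \left(- \frac{1}{8}\right) + 2 \cdot \frac{1}{4} = 1 + \frac{1}{2} = \frac{3}{2} \approx 1.5$)
$D{\left(W \right)} = \frac{3}{2} + W \left(-13 + W\right)$ ($D{\left(W \right)} = \left(W - 13\right) \left(W + 0\right) + \frac{3}{2} = \left(-13 + W\right) W + \frac{3}{2} = W \left(-13 + W\right) + \frac{3}{2} = \frac{3}{2} + W \left(-13 + W\right)$)
$\left(D{\left(-56 \right)} + M{\left(-48,-6 \right)}\right) + w{\left(-8,27 \right)} = \left(\left(\frac{3}{2} + \left(-56\right)^{2} - -728\right) - 1\right) - 8 = \left(\left(\frac{3}{2} + 3136 + 728\right) - 1\right) - 8 = \left(\frac{7731}{2} - 1\right) - 8 = \frac{7729}{2} - 8 = \frac{7713}{2}$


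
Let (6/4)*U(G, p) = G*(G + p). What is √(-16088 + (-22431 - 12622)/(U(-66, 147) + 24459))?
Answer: I*√7024769722635/20895 ≈ 126.85*I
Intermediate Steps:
U(G, p) = 2*G*(G + p)/3 (U(G, p) = 2*(G*(G + p))/3 = 2*G*(G + p)/3)
√(-16088 + (-22431 - 12622)/(U(-66, 147) + 24459)) = √(-16088 + (-22431 - 12622)/((⅔)*(-66)*(-66 + 147) + 24459)) = √(-16088 - 35053/((⅔)*(-66)*81 + 24459)) = √(-16088 - 35053/(-3564 + 24459)) = √(-16088 - 35053/20895) = √(-336193813/20895) = I*√7024769722635/20895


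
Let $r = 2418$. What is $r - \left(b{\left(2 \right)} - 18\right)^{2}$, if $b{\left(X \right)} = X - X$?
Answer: $2094$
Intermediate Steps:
$b{\left(X \right)} = 0$
$r - \left(b{\left(2 \right)} - 18\right)^{2} = 2418 - \left(0 - 18\right)^{2} = 2418 - \left(-18\right)^{2} = 2418 - 324 = 2094$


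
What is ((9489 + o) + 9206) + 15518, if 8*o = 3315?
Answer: 277019/8 ≈ 34627.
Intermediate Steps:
o = 3315/8 (o = (⅛)*3315 = 3315/8 ≈ 414.38)
((9489 + o) + 9206) + 15518 = ((9489 + 3315/8) + 9206) + 15518 = (79227/8 + 9206) + 15518 = 152875/8 + 15518 = 277019/8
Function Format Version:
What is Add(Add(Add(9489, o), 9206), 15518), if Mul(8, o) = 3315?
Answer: Rational(277019, 8) ≈ 34627.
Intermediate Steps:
o = Rational(3315, 8) (o = Mul(Rational(1, 8), 3315) = Rational(3315, 8) ≈ 414.38)
Add(Add(Add(9489, o), 9206), 15518) = Add(Add(Add(9489, Rational(3315, 8)), 9206), 15518) = Add(Add(Rational(79227, 8), 9206), 15518) = Add(Rational(152875, 8), 15518) = Rational(277019, 8)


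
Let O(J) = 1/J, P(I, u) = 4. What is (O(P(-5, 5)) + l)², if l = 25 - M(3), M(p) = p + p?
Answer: 5929/16 ≈ 370.56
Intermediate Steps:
M(p) = 2*p
l = 19 (l = 25 - 2*3 = 25 - 1*6 = 25 - 6 = 19)
(O(P(-5, 5)) + l)² = (1/4 + 19)² = (¼ + 19)² = (77/4)² = 5929/16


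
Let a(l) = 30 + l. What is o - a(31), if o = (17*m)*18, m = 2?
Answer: 551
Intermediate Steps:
o = 612 (o = (17*2)*18 = 34*18 = 612)
o - a(31) = 612 - (30 + 31) = 612 - 1*61 = 612 - 61 = 551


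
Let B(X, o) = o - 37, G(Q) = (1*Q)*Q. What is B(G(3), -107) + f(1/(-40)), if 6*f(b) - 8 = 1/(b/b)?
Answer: -285/2 ≈ -142.50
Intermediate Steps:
G(Q) = Q² (G(Q) = Q*Q = Q²)
B(X, o) = -37 + o
f(b) = 3/2 (f(b) = 4/3 + 1/(6*((b/b))) = 4/3 + (⅙)/1 = 4/3 + (⅙)*1 = 4/3 + ⅙ = 3/2)
B(G(3), -107) + f(1/(-40)) = (-37 - 107) + 3/2 = -144 + 3/2 = -285/2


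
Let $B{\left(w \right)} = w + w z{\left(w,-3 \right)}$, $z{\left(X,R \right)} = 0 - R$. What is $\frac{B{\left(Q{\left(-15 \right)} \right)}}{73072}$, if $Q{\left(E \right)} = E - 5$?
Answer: $- \frac{5}{4567} \approx -0.0010948$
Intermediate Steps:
$z{\left(X,R \right)} = - R$
$Q{\left(E \right)} = -5 + E$ ($Q{\left(E \right)} = E - 5 = -5 + E$)
$B{\left(w \right)} = 4 w$ ($B{\left(w \right)} = w + w \left(\left(-1\right) \left(-3\right)\right) = w + w 3 = w + 3 w = 4 w$)
$\frac{B{\left(Q{\left(-15 \right)} \right)}}{73072} = \frac{4 \left(-5 - 15\right)}{73072} = 4 \left(-20\right) \frac{1}{73072} = \left(-80\right) \frac{1}{73072} = - \frac{5}{4567}$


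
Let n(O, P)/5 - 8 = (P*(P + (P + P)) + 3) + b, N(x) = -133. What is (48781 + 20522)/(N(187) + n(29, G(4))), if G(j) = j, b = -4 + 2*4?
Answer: 5331/14 ≈ 380.79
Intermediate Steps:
b = 4 (b = -4 + 8 = 4)
n(O, P) = 75 + 15*P**2 (n(O, P) = 40 + 5*((P*(P + (P + P)) + 3) + 4) = 40 + 5*((P*(P + 2*P) + 3) + 4) = 40 + 5*((P*(3*P) + 3) + 4) = 40 + 5*((3*P**2 + 3) + 4) = 40 + 5*((3 + 3*P**2) + 4) = 40 + 5*(7 + 3*P**2) = 40 + (35 + 15*P**2) = 75 + 15*P**2)
(48781 + 20522)/(N(187) + n(29, G(4))) = (48781 + 20522)/(-133 + (75 + 15*4**2)) = 69303/(-133 + (75 + 15*16)) = 69303/(-133 + (75 + 240)) = 69303/(-133 + 315) = 69303/182 = 69303*(1/182) = 5331/14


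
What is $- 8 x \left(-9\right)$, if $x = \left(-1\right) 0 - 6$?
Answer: $-432$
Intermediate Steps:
$x = -6$ ($x = 0 - 6 = -6$)
$- 8 x \left(-9\right) = \left(-8\right) \left(-6\right) \left(-9\right) = 48 \left(-9\right) = -432$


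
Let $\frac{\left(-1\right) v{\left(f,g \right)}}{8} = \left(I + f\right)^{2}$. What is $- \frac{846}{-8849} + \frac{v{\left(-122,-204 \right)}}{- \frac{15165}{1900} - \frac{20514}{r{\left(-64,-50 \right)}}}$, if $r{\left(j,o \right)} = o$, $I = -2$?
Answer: $- \frac{66693520978}{218189793} \approx -305.67$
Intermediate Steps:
$v{\left(f,g \right)} = - 8 \left(-2 + f\right)^{2}$
$- \frac{846}{-8849} + \frac{v{\left(-122,-204 \right)}}{- \frac{15165}{1900} - \frac{20514}{r{\left(-64,-50 \right)}}} = - \frac{846}{-8849} + \frac{\left(-8\right) \left(-2 - 122\right)^{2}}{- \frac{15165}{1900} - \frac{20514}{-50}} = \left(-846\right) \left(- \frac{1}{8849}\right) + \frac{\left(-8\right) \left(-124\right)^{2}}{\left(-15165\right) \frac{1}{1900} - - \frac{10257}{25}} = \frac{846}{8849} + \frac{\left(-8\right) 15376}{- \frac{3033}{380} + \frac{10257}{25}} = \frac{846}{8849} - \frac{123008}{\frac{764367}{1900}} = \frac{846}{8849} - \frac{7539200}{24657} = - \frac{66693520978}{218189793}$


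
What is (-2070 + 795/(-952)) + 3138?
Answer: 1015941/952 ≈ 1067.2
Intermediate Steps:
(-2070 + 795/(-952)) + 3138 = (-2070 + 795*(-1/952)) + 3138 = (-2070 - 795/952) + 3138 = -1971435/952 + 3138 = 1015941/952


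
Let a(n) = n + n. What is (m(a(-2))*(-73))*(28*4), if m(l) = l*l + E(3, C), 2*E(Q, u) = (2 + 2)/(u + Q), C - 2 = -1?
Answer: -134904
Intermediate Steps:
a(n) = 2*n
C = 1 (C = 2 - 1 = 1)
E(Q, u) = 2/(Q + u) (E(Q, u) = ((2 + 2)/(u + Q))/2 = (4/(Q + u))/2 = 2/(Q + u))
m(l) = ½ + l² (m(l) = l*l + 2/(3 + 1) = l² + 2/4 = l² + 2*(¼) = l² + ½ = ½ + l²)
(m(a(-2))*(-73))*(28*4) = ((½ + (2*(-2))²)*(-73))*(28*4) = ((½ + (-4)²)*(-73))*112 = ((½ + 16)*(-73))*112 = ((33/2)*(-73))*112 = -2409/2*112 = -134904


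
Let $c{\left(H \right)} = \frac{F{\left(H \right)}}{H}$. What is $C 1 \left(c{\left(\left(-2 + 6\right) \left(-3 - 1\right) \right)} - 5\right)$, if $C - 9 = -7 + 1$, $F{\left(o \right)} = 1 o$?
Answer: $-12$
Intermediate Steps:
$F{\left(o \right)} = o$
$c{\left(H \right)} = 1$ ($c{\left(H \right)} = \frac{H}{H} = 1$)
$C = 3$ ($C = 9 + \left(-7 + 1\right) = 9 - 6 = 3$)
$C 1 \left(c{\left(\left(-2 + 6\right) \left(-3 - 1\right) \right)} - 5\right) = 3 \cdot 1 \left(1 - 5\right) = 3 \cdot 1 \left(-4\right) = 3 \left(-4\right) = -12$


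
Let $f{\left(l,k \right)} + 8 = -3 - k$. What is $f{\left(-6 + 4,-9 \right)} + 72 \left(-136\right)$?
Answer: $-9794$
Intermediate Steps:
$f{\left(l,k \right)} = -11 - k$ ($f{\left(l,k \right)} = -8 - \left(3 + k\right) = -11 - k$)
$f{\left(-6 + 4,-9 \right)} + 72 \left(-136\right) = \left(-11 - -9\right) + 72 \left(-136\right) = \left(-11 + 9\right) - 9792 = -2 - 9792 = -9794$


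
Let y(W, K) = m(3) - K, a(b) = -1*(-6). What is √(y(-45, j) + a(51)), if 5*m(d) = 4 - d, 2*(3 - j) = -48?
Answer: 2*I*√130/5 ≈ 4.5607*I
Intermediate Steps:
j = 27 (j = 3 - ½*(-48) = 3 + 24 = 27)
m(d) = ⅘ - d/5 (m(d) = (4 - d)/5 = ⅘ - d/5)
a(b) = 6
y(W, K) = ⅕ - K (y(W, K) = (⅘ - ⅕*3) - K = (⅘ - ⅗) - K = ⅕ - K)
√(y(-45, j) + a(51)) = √((⅕ - 1*27) + 6) = √((⅕ - 27) + 6) = √(-134/5 + 6) = √(-104/5) = 2*I*√130/5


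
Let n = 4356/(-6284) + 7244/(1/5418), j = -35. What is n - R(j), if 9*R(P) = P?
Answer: 554927404072/14139 ≈ 3.9248e+7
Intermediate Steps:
n = 61658594343/1571 (n = 4356*(-1/6284) + 7244/(1/5418) = -1089/1571 + 7244*5418 = -1089/1571 + 39247992 = 61658594343/1571 ≈ 3.9248e+7)
R(P) = P/9
n - R(j) = 61658594343/1571 - (-35)/9 = 61658594343/1571 - 1*(-35/9) = 61658594343/1571 + 35/9 = 554927404072/14139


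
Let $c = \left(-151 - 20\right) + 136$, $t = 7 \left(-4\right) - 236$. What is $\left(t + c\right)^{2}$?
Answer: $89401$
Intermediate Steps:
$t = -264$ ($t = -28 - 236 = -264$)
$c = -35$ ($c = -171 + 136 = -35$)
$\left(t + c\right)^{2} = \left(-264 - 35\right)^{2} = \left(-299\right)^{2} = 89401$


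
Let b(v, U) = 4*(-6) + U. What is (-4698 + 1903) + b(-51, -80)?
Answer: -2899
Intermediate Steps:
b(v, U) = -24 + U
(-4698 + 1903) + b(-51, -80) = (-4698 + 1903) + (-24 - 80) = -2795 - 104 = -2899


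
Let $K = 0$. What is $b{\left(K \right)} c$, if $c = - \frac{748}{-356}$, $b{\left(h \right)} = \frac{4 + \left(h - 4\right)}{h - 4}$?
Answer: $0$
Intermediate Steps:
$b{\left(h \right)} = \frac{h}{-4 + h}$ ($b{\left(h \right)} = \frac{4 + \left(-4 + h\right)}{-4 + h} = \frac{h}{-4 + h}$)
$c = \frac{187}{89}$ ($c = \left(-748\right) \left(- \frac{1}{356}\right) = \frac{187}{89} \approx 2.1011$)
$b{\left(K \right)} c = \frac{0}{-4 + 0} \cdot \frac{187}{89} = \frac{0}{-4} \cdot \frac{187}{89} = 0 \left(- \frac{1}{4}\right) \frac{187}{89} = 0 \cdot \frac{187}{89} = 0$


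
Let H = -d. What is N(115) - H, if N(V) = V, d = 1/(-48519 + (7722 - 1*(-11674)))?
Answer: 3349144/29123 ≈ 115.00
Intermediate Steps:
d = -1/29123 (d = 1/(-48519 + (7722 + 11674)) = 1/(-48519 + 19396) = 1/(-29123) = -1/29123 ≈ -3.4337e-5)
H = 1/29123 (H = -1*(-1/29123) = 1/29123 ≈ 3.4337e-5)
N(115) - H = 115 - 1*1/29123 = 115 - 1/29123 = 3349144/29123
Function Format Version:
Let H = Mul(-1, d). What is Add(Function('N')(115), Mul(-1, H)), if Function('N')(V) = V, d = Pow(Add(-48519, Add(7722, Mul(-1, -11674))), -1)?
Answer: Rational(3349144, 29123) ≈ 115.00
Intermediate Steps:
d = Rational(-1, 29123) (d = Pow(Add(-48519, Add(7722, 11674)), -1) = Pow(Add(-48519, 19396), -1) = Pow(-29123, -1) = Rational(-1, 29123) ≈ -3.4337e-5)
H = Rational(1, 29123) (H = Mul(-1, Rational(-1, 29123)) = Rational(1, 29123) ≈ 3.4337e-5)
Add(Function('N')(115), Mul(-1, H)) = Add(115, Mul(-1, Rational(1, 29123))) = Add(115, Rational(-1, 29123)) = Rational(3349144, 29123)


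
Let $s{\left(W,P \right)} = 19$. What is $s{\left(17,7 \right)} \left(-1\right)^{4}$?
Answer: $19$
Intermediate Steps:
$s{\left(17,7 \right)} \left(-1\right)^{4} = 19 \left(-1\right)^{4} = 19 \cdot 1 = 19$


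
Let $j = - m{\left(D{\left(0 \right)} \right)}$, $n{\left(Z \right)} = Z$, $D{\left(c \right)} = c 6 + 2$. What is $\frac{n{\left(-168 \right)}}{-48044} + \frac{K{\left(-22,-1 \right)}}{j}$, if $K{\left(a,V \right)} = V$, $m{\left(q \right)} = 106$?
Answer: $\frac{16463}{1273166} \approx 0.012931$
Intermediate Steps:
$D{\left(c \right)} = 2 + 6 c$ ($D{\left(c \right)} = 6 c + 2 = 2 + 6 c$)
$j = -106$ ($j = \left(-1\right) 106 = -106$)
$\frac{n{\left(-168 \right)}}{-48044} + \frac{K{\left(-22,-1 \right)}}{j} = - \frac{168}{-48044} - \frac{1}{-106} = \left(-168\right) \left(- \frac{1}{48044}\right) - - \frac{1}{106} = \frac{42}{12011} + \frac{1}{106} = \frac{16463}{1273166}$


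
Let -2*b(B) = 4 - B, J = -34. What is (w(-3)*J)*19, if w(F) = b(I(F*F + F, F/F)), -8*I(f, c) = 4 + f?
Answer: 6783/4 ≈ 1695.8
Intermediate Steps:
I(f, c) = -1/2 - f/8 (I(f, c) = -(4 + f)/8 = -1/2 - f/8)
b(B) = -2 + B/2 (b(B) = -(4 - B)/2 = -2 + B/2)
w(F) = -9/4 - F/16 - F**2/16 (w(F) = -2 + (-1/2 - (F*F + F)/8)/2 = -2 + (-1/2 - (F**2 + F)/8)/2 = -2 + (-1/2 - (F + F**2)/8)/2 = -2 + (-1/2 + (-F/8 - F**2/8))/2 = -2 + (-1/2 - F/8 - F**2/8)/2 = -2 + (-1/4 - F/16 - F**2/16) = -9/4 - F/16 - F**2/16)
(w(-3)*J)*19 = ((-9/4 - 1/16*(-3)*(1 - 3))*(-34))*19 = ((-9/4 - 1/16*(-3)*(-2))*(-34))*19 = ((-9/4 - 3/8)*(-34))*19 = -21/8*(-34)*19 = (357/4)*19 = 6783/4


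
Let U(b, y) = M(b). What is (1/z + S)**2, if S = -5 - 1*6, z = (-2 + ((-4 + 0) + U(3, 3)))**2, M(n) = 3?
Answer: 9604/81 ≈ 118.57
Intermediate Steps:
U(b, y) = 3
z = 9 (z = (-2 + ((-4 + 0) + 3))**2 = (-2 + (-4 + 3))**2 = (-2 - 1)**2 = (-3)**2 = 9)
S = -11 (S = -5 - 6 = -11)
(1/z + S)**2 = (1/9 - 11)**2 = (-98/9)**2 = 9604/81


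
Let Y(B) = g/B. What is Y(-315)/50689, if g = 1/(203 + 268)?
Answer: -1/7520473485 ≈ -1.3297e-10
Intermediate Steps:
g = 1/471 ≈ 0.0021231
Y(B) = 1/(471*B)
Y(-315)/50689 = ((1/471)/(-315))/50689 = ((1/471)*(-1/315))*(1/50689) = -1/148365*1/50689 = -1/7520473485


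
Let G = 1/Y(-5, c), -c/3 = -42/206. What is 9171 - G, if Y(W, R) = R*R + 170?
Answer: 16576562720/1807499 ≈ 9171.0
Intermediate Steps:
c = 63/103 (c = -(-126)/206 = -3*(-21/103) = 63/103 ≈ 0.61165)
Y(W, R) = 170 + R² (Y(W, R) = R² + 170 = 170 + R²)
G = 10609/1807499 (G = 1/(170 + (63/103)²) = 1/(170 + 3969/10609) = 1/(1807499/10609) = 10609/1807499 ≈ 0.0058694)
9171 - G = 9171 - 1*10609/1807499 = 9171 - 10609/1807499 = 16576562720/1807499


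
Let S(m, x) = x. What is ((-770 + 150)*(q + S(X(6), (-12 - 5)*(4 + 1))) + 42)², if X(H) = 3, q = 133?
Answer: 883159524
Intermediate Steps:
((-770 + 150)*(q + S(X(6), (-12 - 5)*(4 + 1))) + 42)² = ((-770 + 150)*(133 + (-12 - 5)*(4 + 1)) + 42)² = (-620*(133 - 17*5) + 42)² = (-620*(133 - 85) + 42)² = (-620*48 + 42)² = (-29760 + 42)² = (-29718)² = 883159524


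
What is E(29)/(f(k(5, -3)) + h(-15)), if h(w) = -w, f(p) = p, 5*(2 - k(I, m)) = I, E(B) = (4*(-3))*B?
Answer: -87/4 ≈ -21.750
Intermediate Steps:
E(B) = -12*B
k(I, m) = 2 - I/5
E(29)/(f(k(5, -3)) + h(-15)) = (-12*29)/((2 - 1/5*5) - 1*(-15)) = -348/((2 - 1) + 15) = -348/(1 + 15) = -348/16 = -348*1/16 = -87/4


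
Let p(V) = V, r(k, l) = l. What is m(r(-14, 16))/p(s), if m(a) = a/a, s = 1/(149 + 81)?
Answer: 230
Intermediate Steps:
s = 1/230 ≈ 0.0043478
m(a) = 1
m(r(-14, 16))/p(s) = 1/(1/230) = 1*230 = 230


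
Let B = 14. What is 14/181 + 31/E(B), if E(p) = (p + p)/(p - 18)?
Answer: -5513/1267 ≈ -4.3512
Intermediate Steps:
E(p) = 2*p/(-18 + p) (E(p) = (2*p)/(-18 + p) = 2*p/(-18 + p))
14/181 + 31/E(B) = 14/181 + 31/((2*14/(-18 + 14))) = 14*(1/181) + 31/((2*14/(-4))) = 14/181 + 31/((2*14*(-¼))) = 14/181 + 31/(-7) = 14/181 + 31*(-⅐) = 14/181 - 31/7 = -5513/1267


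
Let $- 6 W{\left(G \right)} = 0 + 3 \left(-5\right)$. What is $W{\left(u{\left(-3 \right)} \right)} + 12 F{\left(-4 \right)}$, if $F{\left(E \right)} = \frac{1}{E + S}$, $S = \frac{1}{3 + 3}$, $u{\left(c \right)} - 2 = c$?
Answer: $- \frac{29}{46} \approx -0.63043$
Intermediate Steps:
$u{\left(c \right)} = 2 + c$
$S = \frac{1}{6} \approx 0.16667$
$W{\left(G \right)} = \frac{5}{2}$ ($W{\left(G \right)} = - \frac{0 + 3 \left(-5\right)}{6} = - \frac{0 - 15}{6} = \left(- \frac{1}{6}\right) \left(-15\right) = \frac{5}{2}$)
$F{\left(E \right)} = \frac{1}{\frac{1}{6} + E}$ ($F{\left(E \right)} = \frac{1}{E + \frac{1}{6}} = \frac{1}{\frac{1}{6} + E}$)
$W{\left(u{\left(-3 \right)} \right)} + 12 F{\left(-4 \right)} = \frac{5}{2} + 12 \frac{6}{1 + 6 \left(-4\right)} = \frac{5}{2} + 12 \frac{6}{1 - 24} = \frac{5}{2} + 12 \frac{6}{-23} = \frac{5}{2} + 12 \cdot 6 \left(- \frac{1}{23}\right) = \frac{5}{2} + 12 \left(- \frac{6}{23}\right) = \frac{5}{2} - \frac{72}{23} = - \frac{29}{46}$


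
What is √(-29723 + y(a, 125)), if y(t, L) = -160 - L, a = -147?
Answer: 22*I*√62 ≈ 173.23*I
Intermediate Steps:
√(-29723 + y(a, 125)) = √(-29723 + (-160 - 1*125)) = √(-29723 + (-160 - 125)) = √(-29723 - 285) = √(-30008) = 22*I*√62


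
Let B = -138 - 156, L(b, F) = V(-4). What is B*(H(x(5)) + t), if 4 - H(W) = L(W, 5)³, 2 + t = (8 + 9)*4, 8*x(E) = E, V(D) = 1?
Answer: -20286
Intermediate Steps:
x(E) = E/8
L(b, F) = 1
t = 66 (t = -2 + (8 + 9)*4 = -2 + 17*4 = -2 + 68 = 66)
H(W) = 3 (H(W) = 4 - 1*1³ = 4 - 1*1 = 4 - 1 = 3)
B = -294
B*(H(x(5)) + t) = -294*(3 + 66) = -294*69 = -20286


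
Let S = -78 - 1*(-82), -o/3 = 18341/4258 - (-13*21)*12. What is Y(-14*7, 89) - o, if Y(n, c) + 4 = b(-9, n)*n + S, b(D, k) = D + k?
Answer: 86552035/4258 ≈ 20327.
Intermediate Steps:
o = -41902647/4258 (o = -3*(18341/4258 - (-13*21)*12) = -3*(18341*(1/4258) - (-273)*12) = -3*(18341/4258 - 1*(-3276)) = -3*(18341/4258 + 3276) = -3*13967549/4258 = -41902647/4258 ≈ -9840.9)
S = 4 (S = -78 + 82 = 4)
Y(n, c) = n*(-9 + n) (Y(n, c) = -4 + ((-9 + n)*n + 4) = -4 + (n*(-9 + n) + 4) = -4 + (4 + n*(-9 + n)) = n*(-9 + n))
Y(-14*7, 89) - o = (-14*7)*(-9 - 14*7) - 1*(-41902647/4258) = -98*(-9 - 98) + 41902647/4258 = -98*(-107) + 41902647/4258 = 10486 + 41902647/4258 = 86552035/4258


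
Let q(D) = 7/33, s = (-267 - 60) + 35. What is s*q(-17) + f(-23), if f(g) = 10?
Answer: -1714/33 ≈ -51.939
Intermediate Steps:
s = -292 (s = -327 + 35 = -292)
q(D) = 7/33 (q(D) = 7*(1/33) = 7/33)
s*q(-17) + f(-23) = -292*7/33 + 10 = -2044/33 + 10 = -1714/33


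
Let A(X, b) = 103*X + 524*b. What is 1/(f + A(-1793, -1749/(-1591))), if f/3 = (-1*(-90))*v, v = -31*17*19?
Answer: -1591/4594192223 ≈ -3.4631e-7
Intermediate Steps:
v = -10013 (v = -527*19 = -10013)
f = -2703510 (f = 3*(-1*(-90)*(-10013)) = 3*(90*(-10013)) = 3*(-901170) = -2703510)
1/(f + A(-1793, -1749/(-1591))) = 1/(-2703510 + (103*(-1793) + 524*(-1749/(-1591)))) = 1/(-2703510 + (-184679 + 524*(-1749*(-1/1591)))) = 1/(-2703510 + (-184679 + 524*(1749/1591))) = 1/(-2703510 + (-184679 + 916476/1591)) = 1/(-2703510 - 292907813/1591) = 1/(-4594192223/1591) = -1591/4594192223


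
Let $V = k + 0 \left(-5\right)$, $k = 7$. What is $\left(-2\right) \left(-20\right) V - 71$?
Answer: $209$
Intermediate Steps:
$V = 7$ ($V = 7 + 0 \left(-5\right) = 7 + 0 = 7$)
$\left(-2\right) \left(-20\right) V - 71 = \left(-2\right) \left(-20\right) 7 - 71 = 40 \cdot 7 - 71 = 280 - 71 = 209$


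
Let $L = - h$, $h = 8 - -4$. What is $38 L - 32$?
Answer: $-488$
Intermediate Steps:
$h = 12$ ($h = 8 + 4 = 12$)
$L = -12$ ($L = \left(-1\right) 12 = -12$)
$38 L - 32 = 38 \left(-12\right) - 32 = -456 - 32 = -488$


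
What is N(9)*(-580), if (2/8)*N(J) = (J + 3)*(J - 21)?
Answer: 334080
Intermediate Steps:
N(J) = 4*(-21 + J)*(3 + J) (N(J) = 4*((J + 3)*(J - 21)) = 4*((3 + J)*(-21 + J)) = 4*((-21 + J)*(3 + J)) = 4*(-21 + J)*(3 + J))
N(9)*(-580) = (-252 - 72*9 + 4*9²)*(-580) = (-252 - 648 + 4*81)*(-580) = (-252 - 648 + 324)*(-580) = -576*(-580) = 334080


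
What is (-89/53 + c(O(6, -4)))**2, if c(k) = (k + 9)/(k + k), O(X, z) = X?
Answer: 8281/44944 ≈ 0.18425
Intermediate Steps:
c(k) = (9 + k)/(2*k) (c(k) = (9 + k)/((2*k)) = (9 + k)*(1/(2*k)) = (9 + k)/(2*k))
(-89/53 + c(O(6, -4)))**2 = (-89/53 + (1/2)*(9 + 6)/6)**2 = (-89*1/53 + (1/2)*(1/6)*15)**2 = (-89/53 + 5/4)**2 = (-91/212)**2 = 8281/44944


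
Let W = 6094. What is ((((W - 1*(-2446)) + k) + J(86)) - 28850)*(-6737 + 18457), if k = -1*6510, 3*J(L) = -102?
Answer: -314728880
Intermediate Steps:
J(L) = -34 (J(L) = (⅓)*(-102) = -34)
k = -6510
((((W - 1*(-2446)) + k) + J(86)) - 28850)*(-6737 + 18457) = ((((6094 - 1*(-2446)) - 6510) - 34) - 28850)*(-6737 + 18457) = ((((6094 + 2446) - 6510) - 34) - 28850)*11720 = (((8540 - 6510) - 34) - 28850)*11720 = ((2030 - 34) - 28850)*11720 = (1996 - 28850)*11720 = -26854*11720 = -314728880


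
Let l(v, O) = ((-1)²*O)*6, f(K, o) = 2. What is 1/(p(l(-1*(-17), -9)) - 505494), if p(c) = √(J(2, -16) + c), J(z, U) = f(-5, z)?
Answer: -252747/127762092044 - I*√13/127762092044 ≈ -1.9783e-6 - 2.8221e-11*I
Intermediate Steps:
J(z, U) = 2
l(v, O) = 6*O (l(v, O) = (1*O)*6 = O*6 = 6*O)
p(c) = √(2 + c)
1/(p(l(-1*(-17), -9)) - 505494) = 1/(√(2 + 6*(-9)) - 505494) = 1/(√(2 - 54) - 505494) = 1/(√(-52) - 505494) = 1/(2*I*√13 - 505494) = 1/(-505494 + 2*I*√13)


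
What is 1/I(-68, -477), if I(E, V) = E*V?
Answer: 1/32436 ≈ 3.0830e-5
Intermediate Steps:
1/I(-68, -477) = 1/(-68*(-477)) = 1/32436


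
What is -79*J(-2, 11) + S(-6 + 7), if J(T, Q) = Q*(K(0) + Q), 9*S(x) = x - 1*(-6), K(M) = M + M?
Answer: -86024/9 ≈ -9558.2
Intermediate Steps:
K(M) = 2*M
S(x) = ⅔ + x/9 (S(x) = (x - 1*(-6))/9 = (x + 6)/9 = (6 + x)/9 = ⅔ + x/9)
J(T, Q) = Q² (J(T, Q) = Q*(2*0 + Q) = Q*(0 + Q) = Q*Q = Q²)
-79*J(-2, 11) + S(-6 + 7) = -79*11² + (⅔ + (-6 + 7)/9) = -79*121 + (⅔ + (⅑)*1) = -9559 + (⅔ + ⅑) = -9559 + 7/9 = -86024/9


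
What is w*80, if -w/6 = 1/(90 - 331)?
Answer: 480/241 ≈ 1.9917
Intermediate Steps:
w = 6/241 (w = -6/(90 - 331) = -6/(-241) = -6*(-1/241) = 6/241 ≈ 0.024896)
w*80 = (6/241)*80 = 480/241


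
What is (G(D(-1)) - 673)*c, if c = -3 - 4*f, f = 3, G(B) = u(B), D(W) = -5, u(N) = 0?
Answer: 10095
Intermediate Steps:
G(B) = 0
c = -15 (c = -3 - 4*3 = -3 - 12 = -15)
(G(D(-1)) - 673)*c = (0 - 673)*(-15) = -673*(-15) = 10095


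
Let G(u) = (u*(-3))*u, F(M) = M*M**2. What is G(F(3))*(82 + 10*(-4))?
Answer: -91854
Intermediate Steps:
F(M) = M**3
G(u) = -3*u**2 (G(u) = (-3*u)*u = -3*u**2)
G(F(3))*(82 + 10*(-4)) = (-3*(3**3)**2)*(82 + 10*(-4)) = (-3*27**2)*(82 - 40) = -3*729*42 = -2187*42 = -91854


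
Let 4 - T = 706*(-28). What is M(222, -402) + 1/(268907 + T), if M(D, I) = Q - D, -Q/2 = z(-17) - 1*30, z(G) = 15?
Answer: -55426367/288679 ≈ -192.00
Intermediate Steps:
T = 19772 (T = 4 - 706*(-28) = 4 - 1*(-19768) = 4 + 19768 = 19772)
Q = 30 (Q = -2*(15 - 1*30) = -2*(15 - 30) = -2*(-15) = 30)
M(D, I) = 30 - D
M(222, -402) + 1/(268907 + T) = (30 - 1*222) + 1/(268907 + 19772) = (30 - 222) + 1/288679 = -192 + 1/288679 = -55426367/288679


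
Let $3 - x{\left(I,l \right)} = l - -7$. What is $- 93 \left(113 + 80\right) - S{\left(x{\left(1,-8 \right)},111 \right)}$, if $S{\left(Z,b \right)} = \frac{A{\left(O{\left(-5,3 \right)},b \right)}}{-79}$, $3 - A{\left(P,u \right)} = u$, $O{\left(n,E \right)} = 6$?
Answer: $- \frac{1418079}{79} \approx -17950.0$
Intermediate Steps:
$x{\left(I,l \right)} = -4 - l$ ($x{\left(I,l \right)} = 3 - \left(l - -7\right) = 3 - \left(l + 7\right) = 3 - \left(7 + l\right) = -4 - l$)
$A{\left(P,u \right)} = 3 - u$
$S{\left(Z,b \right)} = - \frac{3}{79} + \frac{b}{79}$ ($S{\left(Z,b \right)} = \frac{3 - b}{-79} = \left(3 - b\right) \left(- \frac{1}{79}\right) = - \frac{3}{79} + \frac{b}{79}$)
$- 93 \left(113 + 80\right) - S{\left(x{\left(1,-8 \right)},111 \right)} = - 93 \left(113 + 80\right) - \left(- \frac{3}{79} + \frac{1}{79} \cdot 111\right) = \left(-93\right) 193 - \left(- \frac{3}{79} + \frac{111}{79}\right) = -17949 - \frac{108}{79} = - \frac{1418079}{79}$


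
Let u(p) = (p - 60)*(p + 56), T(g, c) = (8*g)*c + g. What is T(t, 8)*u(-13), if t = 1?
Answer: -204035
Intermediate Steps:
T(g, c) = g + 8*c*g (T(g, c) = 8*c*g + g = g + 8*c*g)
u(p) = (-60 + p)*(56 + p)
T(t, 8)*u(-13) = (1*(1 + 8*8))*(-3360 + (-13)**2 - 4*(-13)) = (1*(1 + 64))*(-3360 + 169 + 52) = (1*65)*(-3139) = 65*(-3139) = -204035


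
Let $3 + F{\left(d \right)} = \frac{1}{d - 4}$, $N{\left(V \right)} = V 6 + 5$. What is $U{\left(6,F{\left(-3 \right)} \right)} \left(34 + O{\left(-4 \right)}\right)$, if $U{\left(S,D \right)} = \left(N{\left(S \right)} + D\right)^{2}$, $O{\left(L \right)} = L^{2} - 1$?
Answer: $70225$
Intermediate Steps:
$O{\left(L \right)} = -1 + L^{2}$ ($O{\left(L \right)} = L^{2} - 1 = -1 + L^{2}$)
$N{\left(V \right)} = 5 + 6 V$ ($N{\left(V \right)} = 6 V + 5 = 5 + 6 V$)
$F{\left(d \right)} = -3 + \frac{1}{-4 + d}$ ($F{\left(d \right)} = -3 + \frac{1}{d - 4} = -3 + \frac{1}{-4 + d}$)
$U{\left(S,D \right)} = \left(5 + D + 6 S\right)^{2}$ ($U{\left(S,D \right)} = \left(\left(5 + 6 S\right) + D\right)^{2} = \left(5 + D + 6 S\right)^{2}$)
$U{\left(6,F{\left(-3 \right)} \right)} \left(34 + O{\left(-4 \right)}\right) = \left(5 + \frac{13 - -9}{-4 - 3} + 6 \cdot 6\right)^{2} \left(34 - \left(1 - \left(-4\right)^{2}\right)\right) = \left(5 + \frac{13 + 9}{-7} + 36\right)^{2} \left(34 + \left(-1 + 16\right)\right) = \left(5 - \frac{22}{7} + 36\right)^{2} \left(34 + 15\right) = \left(5 - \frac{22}{7} + 36\right)^{2} \cdot 49 = \left(\frac{265}{7}\right)^{2} \cdot 49 = \frac{70225}{49} \cdot 49 = 70225$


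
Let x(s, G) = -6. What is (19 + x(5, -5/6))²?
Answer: 169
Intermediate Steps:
(19 + x(5, -5/6))² = (19 - 6)² = 13² = 169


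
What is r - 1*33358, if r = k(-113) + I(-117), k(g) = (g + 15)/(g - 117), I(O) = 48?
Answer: -3830601/115 ≈ -33310.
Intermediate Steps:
k(g) = (15 + g)/(-117 + g)
r = 5569/115 (r = (15 - 113)/(-117 - 113) + 48 = -98/(-230) + 48 = -1/230*(-98) + 48 = 49/115 + 48 = 5569/115 ≈ 48.426)
r - 1*33358 = 5569/115 - 1*33358 = 5569/115 - 33358 = -3830601/115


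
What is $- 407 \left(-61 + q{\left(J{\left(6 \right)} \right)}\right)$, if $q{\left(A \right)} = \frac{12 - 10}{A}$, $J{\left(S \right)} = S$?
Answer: $\frac{74074}{3} \approx 24691.0$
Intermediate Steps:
$q{\left(A \right)} = \frac{2}{A}$ ($q{\left(A \right)} = \frac{12 - 10}{A} = \frac{2}{A}$)
$- 407 \left(-61 + q{\left(J{\left(6 \right)} \right)}\right) = - 407 \left(-61 + \frac{2}{6}\right) = - 407 \left(-61 + 2 \cdot \frac{1}{6}\right) = - 407 \left(-61 + \frac{1}{3}\right) = \left(-407\right) \left(- \frac{182}{3}\right) = \frac{74074}{3}$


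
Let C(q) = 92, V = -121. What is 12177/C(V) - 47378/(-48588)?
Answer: 149003713/1117524 ≈ 133.33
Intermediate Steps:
12177/C(V) - 47378/(-48588) = 12177/92 - 47378/(-48588) = 12177*(1/92) - 47378*(-1/48588) = 12177/92 + 23689/24294 = 149003713/1117524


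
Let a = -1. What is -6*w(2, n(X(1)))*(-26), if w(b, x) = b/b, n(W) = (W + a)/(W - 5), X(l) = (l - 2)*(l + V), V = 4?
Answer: 156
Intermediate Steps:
X(l) = (-2 + l)*(4 + l) (X(l) = (l - 2)*(l + 4) = (-2 + l)*(4 + l))
n(W) = (-1 + W)/(-5 + W) (n(W) = (W - 1)/(W - 5) = (-1 + W)/(-5 + W))
w(b, x) = 1
-6*w(2, n(X(1)))*(-26) = -6*1*(-26) = -6*(-26) = 156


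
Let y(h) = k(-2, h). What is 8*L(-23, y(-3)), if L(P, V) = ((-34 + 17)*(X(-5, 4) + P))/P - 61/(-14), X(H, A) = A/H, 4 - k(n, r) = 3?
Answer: -85228/805 ≈ -105.87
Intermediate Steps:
k(n, r) = 1 (k(n, r) = 4 - 1*3 = 4 - 3 = 1)
y(h) = 1
L(P, V) = 61/14 + (68/5 - 17*P)/P (L(P, V) = ((-34 + 17)*(4/(-5) + P))/P - 61/(-14) = (-17*(4*(-1/5) + P))/P - 61*(-1/14) = (-17*(-4/5 + P))/P + 61/14 = (68/5 - 17*P)/P + 61/14 = 61/14 + (68/5 - 17*P)/P)
8*L(-23, y(-3)) = 8*((1/70)*(952 - 885*(-23))/(-23)) = 8*((1/70)*(-1/23)*(952 + 20355)) = 8*((1/70)*(-1/23)*21307) = 8*(-21307/1610) = -85228/805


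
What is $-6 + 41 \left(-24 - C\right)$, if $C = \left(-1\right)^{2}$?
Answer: $-1031$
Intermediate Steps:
$C = 1$
$-6 + 41 \left(-24 - C\right) = -6 + 41 \left(-24 - 1\right) = -6 + 41 \left(-25\right) = -6 - 1025 = -1031$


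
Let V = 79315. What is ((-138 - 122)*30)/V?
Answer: -1560/15863 ≈ -0.098342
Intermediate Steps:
((-138 - 122)*30)/V = ((-138 - 122)*30)/79315 = -260*30*(1/79315) = -7800*1/79315 = -1560/15863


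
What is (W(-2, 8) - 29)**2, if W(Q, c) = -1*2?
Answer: 961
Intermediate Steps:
W(Q, c) = -2
(W(-2, 8) - 29)**2 = (-2 - 29)**2 = (-31)**2 = 961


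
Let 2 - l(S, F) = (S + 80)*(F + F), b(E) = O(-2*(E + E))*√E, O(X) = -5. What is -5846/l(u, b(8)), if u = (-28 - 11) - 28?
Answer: 2923/33799 - 379990*√2/33799 ≈ -15.813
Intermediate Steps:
u = -67 (u = -39 - 28 = -67)
b(E) = -5*√E
l(S, F) = 2 - 2*F*(80 + S) (l(S, F) = 2 - (S + 80)*(F + F) = 2 - (80 + S)*2*F = 2 - 2*F*(80 + S))
-5846/l(u, b(8)) = -5846/(2 - (-800)*√8 - 2*(-10*√2)*(-67)) = -5846/(2 - (-800)*2*√2 - 2*(-10*√2)*(-67)) = -5846/(2 - (-1600)*√2 - 2*(-10*√2)*(-67)) = -5846/(2 + 1600*√2 - 1340*√2) = -5846/(2 + 260*√2)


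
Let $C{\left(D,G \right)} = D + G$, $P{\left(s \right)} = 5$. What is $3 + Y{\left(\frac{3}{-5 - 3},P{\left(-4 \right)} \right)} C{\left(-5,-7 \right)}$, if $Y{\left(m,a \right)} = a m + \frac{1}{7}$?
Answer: $\frac{333}{14} \approx 23.786$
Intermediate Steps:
$Y{\left(m,a \right)} = \frac{1}{7} + a m$ ($Y{\left(m,a \right)} = a m + \frac{1}{7} = \frac{1}{7} + a m$)
$3 + Y{\left(\frac{3}{-5 - 3},P{\left(-4 \right)} \right)} C{\left(-5,-7 \right)} = 3 + \left(\frac{1}{7} + 5 \frac{3}{-5 - 3}\right) \left(-5 - 7\right) = 3 + \left(\frac{1}{7} + 5 \frac{3}{-8}\right) \left(-12\right) = 3 + \left(\frac{1}{7} + 5 \cdot 3 \left(- \frac{1}{8}\right)\right) \left(-12\right) = 3 + \left(\frac{1}{7} + 5 \left(- \frac{3}{8}\right)\right) \left(-12\right) = 3 + \left(\frac{1}{7} - \frac{15}{8}\right) \left(-12\right) = 3 - - \frac{291}{14} = 3 + \frac{291}{14} = \frac{333}{14}$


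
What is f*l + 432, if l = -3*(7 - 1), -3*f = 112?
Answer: 1104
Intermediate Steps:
f = -112/3 (f = -⅓*112 = -112/3 ≈ -37.333)
l = -18 (l = -3*6 = -18)
f*l + 432 = -112/3*(-18) + 432 = 672 + 432 = 1104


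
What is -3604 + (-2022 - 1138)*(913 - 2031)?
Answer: 3529276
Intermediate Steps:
-3604 + (-2022 - 1138)*(913 - 2031) = -3604 - 3160*(-1118) = -3604 + 3532880 = 3529276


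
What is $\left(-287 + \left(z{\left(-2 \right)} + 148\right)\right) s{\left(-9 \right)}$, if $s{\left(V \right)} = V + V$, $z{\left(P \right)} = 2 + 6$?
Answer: $2358$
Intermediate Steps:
$z{\left(P \right)} = 8$
$s{\left(V \right)} = 2 V$
$\left(-287 + \left(z{\left(-2 \right)} + 148\right)\right) s{\left(-9 \right)} = \left(-287 + \left(8 + 148\right)\right) 2 \left(-9\right) = \left(-287 + 156\right) \left(-18\right) = \left(-131\right) \left(-18\right) = 2358$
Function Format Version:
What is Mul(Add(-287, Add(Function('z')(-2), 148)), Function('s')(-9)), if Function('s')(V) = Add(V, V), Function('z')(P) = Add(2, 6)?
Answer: 2358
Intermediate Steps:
Function('z')(P) = 8
Function('s')(V) = Mul(2, V)
Mul(Add(-287, Add(Function('z')(-2), 148)), Function('s')(-9)) = Mul(Add(-287, Add(8, 148)), Mul(2, -9)) = Mul(Add(-287, 156), -18) = Mul(-131, -18) = 2358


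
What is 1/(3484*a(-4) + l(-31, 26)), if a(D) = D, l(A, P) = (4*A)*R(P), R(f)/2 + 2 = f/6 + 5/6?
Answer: -3/44164 ≈ -6.7929e-5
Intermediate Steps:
R(f) = -7/3 + f/3 (R(f) = -4 + 2*(f/6 + 5/6) = -4 + 2*(f*(⅙) + 5*(⅙)) = -4 + 2*(f/6 + ⅚) = -4 + 2*(⅚ + f/6) = -4 + (5/3 + f/3) = -7/3 + f/3)
l(A, P) = 4*A*(-7/3 + P/3) (l(A, P) = (4*A)*(-7/3 + P/3) = 4*A*(-7/3 + P/3))
1/(3484*a(-4) + l(-31, 26)) = 1/(3484*(-4) + (4/3)*(-31)*(-7 + 26)) = 1/(-13936 + (4/3)*(-31)*19) = 1/(-13936 - 2356/3) = 1/(-44164/3) = -3/44164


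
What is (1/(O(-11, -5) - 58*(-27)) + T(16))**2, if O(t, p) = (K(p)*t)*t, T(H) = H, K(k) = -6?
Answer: 180660481/705600 ≈ 256.04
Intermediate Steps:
O(t, p) = -6*t**2 (O(t, p) = (-6*t)*t = -6*t**2)
(1/(O(-11, -5) - 58*(-27)) + T(16))**2 = (1/(-6*(-11)**2 - 58*(-27)) + 16)**2 = (1/(-6*121 + 1566) + 16)**2 = (1/(-726 + 1566) + 16)**2 = (1/840 + 16)**2 = (13441/840)**2 = 180660481/705600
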